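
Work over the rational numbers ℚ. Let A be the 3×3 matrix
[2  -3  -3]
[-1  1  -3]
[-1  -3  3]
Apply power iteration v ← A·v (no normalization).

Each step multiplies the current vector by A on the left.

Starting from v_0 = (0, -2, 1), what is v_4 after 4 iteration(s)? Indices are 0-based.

v_0 = (0, -2, 1).
v_1 = A·v_0 = (3, -5, 9).
v_2 = A·v_1 = (-6, -35, 39).
v_3 = A·v_2 = (-24, -146, 228).
v_4 = A·v_3 = (-294, -806, 1146).

v_4 = (-294, -806, 1146)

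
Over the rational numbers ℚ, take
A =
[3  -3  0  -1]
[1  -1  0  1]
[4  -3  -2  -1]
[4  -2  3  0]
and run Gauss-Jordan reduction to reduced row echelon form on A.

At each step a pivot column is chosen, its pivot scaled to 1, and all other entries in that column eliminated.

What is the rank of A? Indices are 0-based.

pivot(0,0)=3: scale R0 → (1, -1, 0, -1/3)
  clear (1,0): R1 −= (1)R0 → (0, 0, 0, 4/3)
  clear (2,0): R2 −= (4)R0 → (0, 1, -2, 1/3)
  clear (3,0): R3 −= (4)R0 → (0, 2, 3, 4/3)
pivot(1,1): swap R1↔R2
pivot(1,1)=1: scale R1 → (0, 1, -2, 1/3)
  clear (0,1): R0 −= (-1)R1 → (1, 0, -2, 0)
  clear (3,1): R3 −= (2)R1 → (0, 0, 7, 2/3)
pivot(2,2): swap R2↔R3
pivot(2,2)=7: scale R2 → (0, 0, 1, 2/21)
  clear (0,2): R0 −= (-2)R2 → (1, 0, 0, 4/21)
  clear (1,2): R1 −= (-2)R2 → (0, 1, 0, 11/21)
pivot(3,3)=4/3: scale R3 → (0, 0, 0, 1)
  clear (0,3): R0 −= (4/21)R3 → (1, 0, 0, 0)
  clear (1,3): R1 −= (11/21)R3 → (0, 1, 0, 0)
  clear (2,3): R2 −= (2/21)R3 → (0, 0, 1, 0)

rank = 4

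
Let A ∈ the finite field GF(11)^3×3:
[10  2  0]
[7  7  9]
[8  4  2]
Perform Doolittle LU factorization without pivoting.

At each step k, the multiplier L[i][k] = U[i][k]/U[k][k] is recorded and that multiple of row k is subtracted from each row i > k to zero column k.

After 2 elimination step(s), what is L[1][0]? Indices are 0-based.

Step 1: pivot at (0,0) is 10.
  row1 ← row1 − (4)·row0  ⇒  L[1][0]=4, U row1=(0, 10, 9)
  row2 ← row2 − (3)·row0  ⇒  L[2][0]=3, U row2=(0, 9, 2)
Step 2: pivot at (1,1) is 10.
  row2 ← row2 − (2)·row1  ⇒  L[2][1]=2, U row2=(0, 0, 6)

L[1][0] = 4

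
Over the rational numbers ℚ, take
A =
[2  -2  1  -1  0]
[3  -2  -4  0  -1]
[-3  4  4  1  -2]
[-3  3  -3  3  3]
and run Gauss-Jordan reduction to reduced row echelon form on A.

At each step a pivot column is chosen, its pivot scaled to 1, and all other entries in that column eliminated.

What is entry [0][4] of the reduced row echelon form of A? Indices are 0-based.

M[0][4] = -5/3

[1] R0 /= 2  ⇒  (1, -1, 1/2, -1/2, 0)
     R1 -= 3·R0  ⇒  (0, 1, -11/2, 3/2, -1)
     R2 -= -3·R0  ⇒  (0, 1, 11/2, -1/2, -2)
     R3 -= -3·R0  ⇒  (0, 0, -3/2, 3/2, 3)
[2] R1 /= 1  ⇒  (0, 1, -11/2, 3/2, -1)
     R0 -= -1·R1  ⇒  (1, 0, -5, 1, -1)
     R2 -= 1·R1  ⇒  (0, 0, 11, -2, -1)
[3] R2 /= 11  ⇒  (0, 0, 1, -2/11, -1/11)
     R0 -= -5·R2  ⇒  (1, 0, 0, 1/11, -16/11)
     R1 -= -11/2·R2  ⇒  (0, 1, 0, 1/2, -3/2)
     R3 -= -3/2·R2  ⇒  (0, 0, 0, 27/22, 63/22)
[4] R3 /= 27/22  ⇒  (0, 0, 0, 1, 7/3)
     R0 -= 1/11·R3  ⇒  (1, 0, 0, 0, -5/3)
     R1 -= 1/2·R3  ⇒  (0, 1, 0, 0, -8/3)
     R2 -= -2/11·R3  ⇒  (0, 0, 1, 0, 1/3)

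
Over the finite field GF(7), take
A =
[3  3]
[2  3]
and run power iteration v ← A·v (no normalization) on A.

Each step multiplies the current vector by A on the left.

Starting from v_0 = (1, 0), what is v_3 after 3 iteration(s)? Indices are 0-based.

v_0 = (1, 0).
v_1 = A·v_0 = (3, 2).
v_2 = A·v_1 = (1, 5).
v_3 = A·v_2 = (4, 3).

v_3 = (4, 3)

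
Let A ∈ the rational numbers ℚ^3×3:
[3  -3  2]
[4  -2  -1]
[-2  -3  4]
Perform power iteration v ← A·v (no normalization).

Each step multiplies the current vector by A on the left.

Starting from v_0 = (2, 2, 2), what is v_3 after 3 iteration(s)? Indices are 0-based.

v_0 = (2, 2, 2).
v_1 = A·v_0 = (4, 2, -2).
v_2 = A·v_1 = (2, 14, -22).
v_3 = A·v_2 = (-80, 2, -134).

v_3 = (-80, 2, -134)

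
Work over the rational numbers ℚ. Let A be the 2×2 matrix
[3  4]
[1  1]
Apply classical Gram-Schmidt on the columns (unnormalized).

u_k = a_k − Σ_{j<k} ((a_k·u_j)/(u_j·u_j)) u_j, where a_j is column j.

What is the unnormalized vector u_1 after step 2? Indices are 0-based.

u_1 = (1/10, -3/10)

Step 1: u_0 = a_0 = (3, 1).
Step 2: u_1 = a_1 − (13/10)·u_0 = (1/10, -3/10).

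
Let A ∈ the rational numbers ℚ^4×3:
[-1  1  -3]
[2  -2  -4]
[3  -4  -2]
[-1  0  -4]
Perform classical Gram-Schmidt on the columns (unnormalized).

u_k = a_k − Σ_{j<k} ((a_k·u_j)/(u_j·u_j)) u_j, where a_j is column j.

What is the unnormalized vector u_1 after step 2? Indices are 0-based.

Step 1: u_0 = a_0 = (-1, 2, 3, -1).
Step 2: u_1 = a_1 − (-17/15)·u_0 = (-2/15, 4/15, -3/5, -17/15).

u_1 = (-2/15, 4/15, -3/5, -17/15)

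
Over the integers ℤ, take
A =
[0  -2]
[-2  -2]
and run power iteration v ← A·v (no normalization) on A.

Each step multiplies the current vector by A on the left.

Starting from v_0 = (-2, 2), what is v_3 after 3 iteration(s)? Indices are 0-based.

v_3 = (-16, -16)

v_0 = (-2, 2).
v_1 = A·v_0 = (-4, 0).
v_2 = A·v_1 = (0, 8).
v_3 = A·v_2 = (-16, -16).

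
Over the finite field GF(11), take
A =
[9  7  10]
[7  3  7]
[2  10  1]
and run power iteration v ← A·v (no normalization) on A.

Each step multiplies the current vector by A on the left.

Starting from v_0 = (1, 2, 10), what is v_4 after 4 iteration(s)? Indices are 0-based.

v_4 = (4, 7, 0)

v_0 = (1, 2, 10).
v_1 = A·v_0 = (2, 6, 10).
v_2 = A·v_1 = (6, 3, 8).
v_3 = A·v_2 = (1, 8, 6).
v_4 = A·v_3 = (4, 7, 0).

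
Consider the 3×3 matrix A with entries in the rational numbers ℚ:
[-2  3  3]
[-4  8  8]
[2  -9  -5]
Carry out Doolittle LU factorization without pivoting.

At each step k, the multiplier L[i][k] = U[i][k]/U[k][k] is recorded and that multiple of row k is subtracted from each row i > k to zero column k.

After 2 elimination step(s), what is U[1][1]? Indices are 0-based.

U[1][1] = 2

[col 0] pivot -2
  R1 -= 2*R0 → (0, 2, 2)  (L[1][0] := 2)
  R2 -= -1*R0 → (0, -6, -2)  (L[2][0] := -1)
[col 1] pivot 2
  R2 -= -3*R1 → (0, 0, 4)  (L[2][1] := -3)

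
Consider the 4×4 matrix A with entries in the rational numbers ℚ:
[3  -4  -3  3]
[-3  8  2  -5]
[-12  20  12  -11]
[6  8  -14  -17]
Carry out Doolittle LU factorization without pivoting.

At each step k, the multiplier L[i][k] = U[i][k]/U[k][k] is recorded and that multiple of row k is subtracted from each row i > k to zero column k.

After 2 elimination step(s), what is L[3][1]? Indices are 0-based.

L[3][1] = 4

[col 0] pivot 3
  R1 -= -1*R0 → (0, 4, -1, -2)  (L[1][0] := -1)
  R2 -= -4*R0 → (0, 4, 0, 1)  (L[2][0] := -4)
  R3 -= 2*R0 → (0, 16, -8, -23)  (L[3][0] := 2)
[col 1] pivot 4
  R2 -= 1*R1 → (0, 0, 1, 3)  (L[2][1] := 1)
  R3 -= 4*R1 → (0, 0, -4, -15)  (L[3][1] := 4)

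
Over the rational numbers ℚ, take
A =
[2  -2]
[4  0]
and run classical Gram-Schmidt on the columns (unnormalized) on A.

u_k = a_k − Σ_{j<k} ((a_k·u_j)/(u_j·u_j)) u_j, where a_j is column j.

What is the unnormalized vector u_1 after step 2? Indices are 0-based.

Step 1: u_0 = a_0 = (2, 4).
Step 2: u_1 = a_1 − (-1/5)·u_0 = (-8/5, 4/5).

u_1 = (-8/5, 4/5)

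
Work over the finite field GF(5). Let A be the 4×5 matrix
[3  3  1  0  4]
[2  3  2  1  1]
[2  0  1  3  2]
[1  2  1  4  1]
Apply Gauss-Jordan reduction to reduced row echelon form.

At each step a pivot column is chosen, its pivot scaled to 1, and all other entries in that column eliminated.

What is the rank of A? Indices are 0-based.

rank = 4

[1] R0 /= 3  ⇒  (1, 1, 2, 0, 3)
     R1 -= 2·R0  ⇒  (0, 1, 3, 1, 0)
     R2 -= 2·R0  ⇒  (0, 3, 2, 3, 1)
     R3 -= 1·R0  ⇒  (0, 1, 4, 4, 3)
[2] R1 /= 1  ⇒  (0, 1, 3, 1, 0)
     R0 -= 1·R1  ⇒  (1, 0, 4, 4, 3)
     R2 -= 3·R1  ⇒  (0, 0, 3, 0, 1)
     R3 -= 1·R1  ⇒  (0, 0, 1, 3, 3)
[3] R2 /= 3  ⇒  (0, 0, 1, 0, 2)
     R0 -= 4·R2  ⇒  (1, 0, 0, 4, 0)
     R1 -= 3·R2  ⇒  (0, 1, 0, 1, 4)
     R3 -= 1·R2  ⇒  (0, 0, 0, 3, 1)
[4] R3 /= 3  ⇒  (0, 0, 0, 1, 2)
     R0 -= 4·R3  ⇒  (1, 0, 0, 0, 2)
     R1 -= 1·R3  ⇒  (0, 1, 0, 0, 2)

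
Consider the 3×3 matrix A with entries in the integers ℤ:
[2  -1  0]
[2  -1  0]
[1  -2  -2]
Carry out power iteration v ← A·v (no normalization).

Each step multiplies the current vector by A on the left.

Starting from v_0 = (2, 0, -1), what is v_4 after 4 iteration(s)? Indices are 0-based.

v_4 = (4, 4, -44)

v_0 = (2, 0, -1).
v_1 = A·v_0 = (4, 4, 4).
v_2 = A·v_1 = (4, 4, -12).
v_3 = A·v_2 = (4, 4, 20).
v_4 = A·v_3 = (4, 4, -44).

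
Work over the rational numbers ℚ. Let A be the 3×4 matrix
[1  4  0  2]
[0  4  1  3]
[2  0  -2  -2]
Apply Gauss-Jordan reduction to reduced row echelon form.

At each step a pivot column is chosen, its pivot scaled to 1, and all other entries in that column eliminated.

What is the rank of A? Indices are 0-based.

rank = 2

[1] R0 /= 1  ⇒  (1, 4, 0, 2)
     R2 -= 2·R0  ⇒  (0, -8, -2, -6)
[2] R1 /= 4  ⇒  (0, 1, 1/4, 3/4)
     R0 -= 4·R1  ⇒  (1, 0, -1, -1)
     R2 -= -8·R1  ⇒  (0, 0, 0, 0)
column 2 empty below row 2
column 3 empty below row 2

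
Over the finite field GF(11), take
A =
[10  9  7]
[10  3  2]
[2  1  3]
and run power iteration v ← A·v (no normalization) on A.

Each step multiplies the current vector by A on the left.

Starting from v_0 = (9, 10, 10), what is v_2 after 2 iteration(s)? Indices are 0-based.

v_0 = (9, 10, 10).
v_1 = A·v_0 = (8, 8, 3).
v_2 = A·v_1 = (8, 0, 0).

v_2 = (8, 0, 0)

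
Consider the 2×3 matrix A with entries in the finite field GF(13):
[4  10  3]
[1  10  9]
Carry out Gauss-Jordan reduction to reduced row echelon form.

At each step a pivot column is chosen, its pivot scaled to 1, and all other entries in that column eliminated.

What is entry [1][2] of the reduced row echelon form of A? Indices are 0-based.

M[1][2] = 5

pivot(0,0)=4: scale R0 → (1, 9, 4)
  clear (1,0): R1 −= (1)R0 → (0, 1, 5)
pivot(1,1)=1: scale R1 → (0, 1, 5)
  clear (0,1): R0 −= (9)R1 → (1, 0, 11)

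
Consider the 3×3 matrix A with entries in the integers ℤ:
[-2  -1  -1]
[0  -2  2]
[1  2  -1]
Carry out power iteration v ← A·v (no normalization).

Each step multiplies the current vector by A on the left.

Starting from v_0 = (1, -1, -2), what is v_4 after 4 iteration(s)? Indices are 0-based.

v_0 = (1, -1, -2).
v_1 = A·v_0 = (1, -2, 1).
v_2 = A·v_1 = (-1, 6, -4).
v_3 = A·v_2 = (0, -20, 15).
v_4 = A·v_3 = (5, 70, -55).

v_4 = (5, 70, -55)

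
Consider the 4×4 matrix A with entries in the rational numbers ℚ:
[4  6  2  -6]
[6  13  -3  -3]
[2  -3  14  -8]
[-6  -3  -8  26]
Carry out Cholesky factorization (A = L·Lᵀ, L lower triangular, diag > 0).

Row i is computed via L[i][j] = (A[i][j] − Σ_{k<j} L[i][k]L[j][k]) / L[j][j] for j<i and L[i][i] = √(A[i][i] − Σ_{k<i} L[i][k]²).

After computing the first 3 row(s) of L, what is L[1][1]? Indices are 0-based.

L[1][1] = 2

Step 1: L[0][0] = √(4) = 2.
  L[1][0] = (6) / L[0][0] = 3.
Step 2: L[1][1] = √(4) = 2.
  L[2][0] = (2) / L[0][0] = 1.
  L[2][1] = (-6) / L[1][1] = -3.
Step 3: L[2][2] = √(4) = 2.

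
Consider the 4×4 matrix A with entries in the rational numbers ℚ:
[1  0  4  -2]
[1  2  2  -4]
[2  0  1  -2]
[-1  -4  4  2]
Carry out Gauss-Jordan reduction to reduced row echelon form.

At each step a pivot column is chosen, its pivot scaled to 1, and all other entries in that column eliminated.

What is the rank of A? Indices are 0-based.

[1] R0 /= 1  ⇒  (1, 0, 4, -2)
     R1 -= 1·R0  ⇒  (0, 2, -2, -2)
     R2 -= 2·R0  ⇒  (0, 0, -7, 2)
     R3 -= -1·R0  ⇒  (0, -4, 8, 0)
[2] R1 /= 2  ⇒  (0, 1, -1, -1)
     R3 -= -4·R1  ⇒  (0, 0, 4, -4)
[3] R2 /= -7  ⇒  (0, 0, 1, -2/7)
     R0 -= 4·R2  ⇒  (1, 0, 0, -6/7)
     R1 -= -1·R2  ⇒  (0, 1, 0, -9/7)
     R3 -= 4·R2  ⇒  (0, 0, 0, -20/7)
[4] R3 /= -20/7  ⇒  (0, 0, 0, 1)
     R0 -= -6/7·R3  ⇒  (1, 0, 0, 0)
     R1 -= -9/7·R3  ⇒  (0, 1, 0, 0)
     R2 -= -2/7·R3  ⇒  (0, 0, 1, 0)

rank = 4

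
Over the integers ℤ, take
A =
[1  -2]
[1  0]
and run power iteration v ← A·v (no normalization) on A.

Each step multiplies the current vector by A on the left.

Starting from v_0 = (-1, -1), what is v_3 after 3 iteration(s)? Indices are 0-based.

v_3 = (1, 3)

v_0 = (-1, -1).
v_1 = A·v_0 = (1, -1).
v_2 = A·v_1 = (3, 1).
v_3 = A·v_2 = (1, 3).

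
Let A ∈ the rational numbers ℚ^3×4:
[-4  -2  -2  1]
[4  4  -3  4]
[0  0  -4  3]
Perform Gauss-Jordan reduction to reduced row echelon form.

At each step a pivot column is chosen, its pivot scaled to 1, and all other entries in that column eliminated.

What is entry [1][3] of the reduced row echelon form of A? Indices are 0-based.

pivot(0,0)=-4: scale R0 → (1, 1/2, 1/2, -1/4)
  clear (1,0): R1 −= (4)R0 → (0, 2, -5, 5)
pivot(1,1)=2: scale R1 → (0, 1, -5/2, 5/2)
  clear (0,1): R0 −= (1/2)R1 → (1, 0, 7/4, -3/2)
pivot(2,2)=-4: scale R2 → (0, 0, 1, -3/4)
  clear (0,2): R0 −= (7/4)R2 → (1, 0, 0, -3/16)
  clear (1,2): R1 −= (-5/2)R2 → (0, 1, 0, 5/8)

M[1][3] = 5/8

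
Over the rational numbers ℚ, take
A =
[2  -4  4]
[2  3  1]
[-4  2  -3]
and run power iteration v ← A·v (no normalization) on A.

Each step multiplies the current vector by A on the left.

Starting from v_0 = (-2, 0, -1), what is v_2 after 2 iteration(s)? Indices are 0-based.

v_2 = (48, -20, -11)

v_0 = (-2, 0, -1).
v_1 = A·v_0 = (-8, -5, 11).
v_2 = A·v_1 = (48, -20, -11).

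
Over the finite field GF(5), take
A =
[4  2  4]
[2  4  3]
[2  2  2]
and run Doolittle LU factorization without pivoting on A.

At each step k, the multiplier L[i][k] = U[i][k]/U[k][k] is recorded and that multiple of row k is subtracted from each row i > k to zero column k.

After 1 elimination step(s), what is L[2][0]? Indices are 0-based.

L[2][0] = 3

Step 1: pivot at (0,0) is 4.
  row1 ← row1 − (3)·row0  ⇒  L[1][0]=3, U row1=(0, 3, 1)
  row2 ← row2 − (3)·row0  ⇒  L[2][0]=3, U row2=(0, 1, 0)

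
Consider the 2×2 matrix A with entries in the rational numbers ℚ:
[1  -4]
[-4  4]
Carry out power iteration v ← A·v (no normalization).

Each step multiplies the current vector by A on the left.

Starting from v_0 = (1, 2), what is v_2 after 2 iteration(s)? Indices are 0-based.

v_0 = (1, 2).
v_1 = A·v_0 = (-7, 4).
v_2 = A·v_1 = (-23, 44).

v_2 = (-23, 44)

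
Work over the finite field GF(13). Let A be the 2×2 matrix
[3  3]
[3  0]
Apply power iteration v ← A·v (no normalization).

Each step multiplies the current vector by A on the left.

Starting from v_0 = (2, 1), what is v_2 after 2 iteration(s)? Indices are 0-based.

v_2 = (6, 1)

v_0 = (2, 1).
v_1 = A·v_0 = (9, 6).
v_2 = A·v_1 = (6, 1).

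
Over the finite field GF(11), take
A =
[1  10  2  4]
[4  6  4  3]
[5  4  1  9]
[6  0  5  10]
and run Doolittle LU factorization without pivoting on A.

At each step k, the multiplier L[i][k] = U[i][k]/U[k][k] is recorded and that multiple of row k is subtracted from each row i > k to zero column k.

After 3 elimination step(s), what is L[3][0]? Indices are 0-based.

L[3][0] = 6

Step 1: pivot at (0,0) is 1.
  row1 ← row1 − (4)·row0  ⇒  L[1][0]=4, U row1=(0, 10, 7, 9)
  row2 ← row2 − (5)·row0  ⇒  L[2][0]=5, U row2=(0, 9, 2, 0)
  row3 ← row3 − (6)·row0  ⇒  L[3][0]=6, U row3=(0, 6, 4, 8)
Step 2: pivot at (1,1) is 10.
  row2 ← row2 − (2)·row1  ⇒  L[2][1]=2, U row2=(0, 0, 10, 4)
  row3 ← row3 − (5)·row1  ⇒  L[3][1]=5, U row3=(0, 0, 2, 7)
Step 3: pivot at (2,2) is 10.
  row3 ← row3 − (9)·row2  ⇒  L[3][2]=9, U row3=(0, 0, 0, 4)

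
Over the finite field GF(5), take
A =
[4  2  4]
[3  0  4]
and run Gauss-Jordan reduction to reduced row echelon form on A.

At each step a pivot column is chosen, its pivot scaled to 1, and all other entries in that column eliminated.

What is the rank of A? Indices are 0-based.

step 1: normalize row 0 (÷4) = (1, 3, 1)
  row 1: subtract 3×row0 = (0, 1, 1)
step 2: normalize row 1 (÷1) = (0, 1, 1)
  row 0: subtract 3×row1 = (1, 0, 3)

rank = 2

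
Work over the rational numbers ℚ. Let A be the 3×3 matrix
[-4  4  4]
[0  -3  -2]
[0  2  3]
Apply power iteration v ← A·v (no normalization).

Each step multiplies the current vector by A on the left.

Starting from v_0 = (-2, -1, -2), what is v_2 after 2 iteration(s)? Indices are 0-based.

v_2 = (12, -5, -10)

v_0 = (-2, -1, -2).
v_1 = A·v_0 = (-4, 7, -8).
v_2 = A·v_1 = (12, -5, -10).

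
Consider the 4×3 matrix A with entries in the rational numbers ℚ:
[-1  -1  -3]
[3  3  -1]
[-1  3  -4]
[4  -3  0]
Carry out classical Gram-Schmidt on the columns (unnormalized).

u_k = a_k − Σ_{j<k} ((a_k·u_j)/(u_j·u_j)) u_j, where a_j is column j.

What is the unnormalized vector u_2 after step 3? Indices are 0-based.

u_2 = (-2445/731, 25/731, -1960/731, -1120/731)

Step 1: u_0 = a_0 = (-1, 3, -1, 4).
Step 2: u_1 = a_1 − (-5/27)·u_0 = (-32/27, 32/9, 76/27, -61/27).
Step 3: u_2 = a_2 − (4/27)·u_0 − (-304/731)·u_1 = (-2445/731, 25/731, -1960/731, -1120/731).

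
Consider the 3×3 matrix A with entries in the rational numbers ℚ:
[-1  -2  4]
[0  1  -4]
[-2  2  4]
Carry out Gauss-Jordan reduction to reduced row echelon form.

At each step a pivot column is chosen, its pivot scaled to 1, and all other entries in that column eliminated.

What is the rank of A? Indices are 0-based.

rank = 3

step 1: normalize row 0 (÷-1) = (1, 2, -4)
  row 2: subtract -2×row0 = (0, 6, -4)
step 2: normalize row 1 (÷1) = (0, 1, -4)
  row 0: subtract 2×row1 = (1, 0, 4)
  row 2: subtract 6×row1 = (0, 0, 20)
step 3: normalize row 2 (÷20) = (0, 0, 1)
  row 0: subtract 4×row2 = (1, 0, 0)
  row 1: subtract -4×row2 = (0, 1, 0)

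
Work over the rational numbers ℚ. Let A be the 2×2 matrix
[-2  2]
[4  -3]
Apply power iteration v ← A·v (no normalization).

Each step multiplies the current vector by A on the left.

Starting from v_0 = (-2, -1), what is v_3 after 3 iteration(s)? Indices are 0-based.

v_3 = (74, -125)

v_0 = (-2, -1).
v_1 = A·v_0 = (2, -5).
v_2 = A·v_1 = (-14, 23).
v_3 = A·v_2 = (74, -125).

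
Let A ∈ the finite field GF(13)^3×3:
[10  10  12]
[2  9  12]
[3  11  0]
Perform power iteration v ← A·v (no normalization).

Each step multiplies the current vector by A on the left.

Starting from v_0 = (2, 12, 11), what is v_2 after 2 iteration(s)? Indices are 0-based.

v_0 = (2, 12, 11).
v_1 = A·v_0 = (12, 10, 8).
v_2 = A·v_1 = (4, 2, 3).

v_2 = (4, 2, 3)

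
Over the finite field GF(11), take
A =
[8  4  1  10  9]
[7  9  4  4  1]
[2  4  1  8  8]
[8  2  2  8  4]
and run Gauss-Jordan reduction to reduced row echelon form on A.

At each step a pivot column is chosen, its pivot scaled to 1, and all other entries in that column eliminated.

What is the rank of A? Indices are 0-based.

rank = 4

step 1: normalize row 0 (÷8) = (1, 6, 7, 4, 8)
  row 1: subtract 7×row0 = (0, 0, 10, 9, 0)
  row 2: subtract 2×row0 = (0, 3, 9, 0, 3)
  row 3: subtract 8×row0 = (0, 9, 1, 9, 6)
step 2: exchange rows 1,2
step 2: normalize row 1 (÷3) = (0, 1, 3, 0, 1)
  row 0: subtract 6×row1 = (1, 0, 0, 4, 2)
  row 3: subtract 9×row1 = (0, 0, 7, 9, 8)
step 3: normalize row 2 (÷10) = (0, 0, 1, 2, 0)
  row 1: subtract 3×row2 = (0, 1, 0, 5, 1)
  row 3: subtract 7×row2 = (0, 0, 0, 6, 8)
step 4: normalize row 3 (÷6) = (0, 0, 0, 1, 5)
  row 0: subtract 4×row3 = (1, 0, 0, 0, 4)
  row 1: subtract 5×row3 = (0, 1, 0, 0, 9)
  row 2: subtract 2×row3 = (0, 0, 1, 0, 1)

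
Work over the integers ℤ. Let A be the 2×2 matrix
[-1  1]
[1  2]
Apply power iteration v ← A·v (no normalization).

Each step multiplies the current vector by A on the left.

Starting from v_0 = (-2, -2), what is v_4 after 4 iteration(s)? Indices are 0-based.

v_0 = (-2, -2).
v_1 = A·v_0 = (0, -6).
v_2 = A·v_1 = (-6, -12).
v_3 = A·v_2 = (-6, -30).
v_4 = A·v_3 = (-24, -66).

v_4 = (-24, -66)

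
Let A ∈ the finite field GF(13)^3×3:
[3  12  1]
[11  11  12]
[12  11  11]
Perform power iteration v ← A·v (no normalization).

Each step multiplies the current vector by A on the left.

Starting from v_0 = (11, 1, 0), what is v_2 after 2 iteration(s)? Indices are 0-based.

v_2 = (3, 10, 3)

v_0 = (11, 1, 0).
v_1 = A·v_0 = (6, 2, 0).
v_2 = A·v_1 = (3, 10, 3).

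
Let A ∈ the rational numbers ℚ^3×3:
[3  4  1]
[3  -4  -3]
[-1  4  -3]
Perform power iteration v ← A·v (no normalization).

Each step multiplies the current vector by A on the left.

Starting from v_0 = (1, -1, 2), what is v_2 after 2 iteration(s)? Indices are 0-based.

v_0 = (1, -1, 2).
v_1 = A·v_0 = (1, 1, -11).
v_2 = A·v_1 = (-4, 32, 36).

v_2 = (-4, 32, 36)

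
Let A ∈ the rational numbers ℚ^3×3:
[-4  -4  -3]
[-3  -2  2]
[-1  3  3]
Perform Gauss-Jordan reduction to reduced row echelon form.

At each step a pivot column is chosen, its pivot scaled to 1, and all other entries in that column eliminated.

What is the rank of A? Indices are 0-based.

rank = 3

[1] R0 /= -4  ⇒  (1, 1, 3/4)
     R1 -= -3·R0  ⇒  (0, 1, 17/4)
     R2 -= -1·R0  ⇒  (0, 4, 15/4)
[2] R1 /= 1  ⇒  (0, 1, 17/4)
     R0 -= 1·R1  ⇒  (1, 0, -7/2)
     R2 -= 4·R1  ⇒  (0, 0, -53/4)
[3] R2 /= -53/4  ⇒  (0, 0, 1)
     R0 -= -7/2·R2  ⇒  (1, 0, 0)
     R1 -= 17/4·R2  ⇒  (0, 1, 0)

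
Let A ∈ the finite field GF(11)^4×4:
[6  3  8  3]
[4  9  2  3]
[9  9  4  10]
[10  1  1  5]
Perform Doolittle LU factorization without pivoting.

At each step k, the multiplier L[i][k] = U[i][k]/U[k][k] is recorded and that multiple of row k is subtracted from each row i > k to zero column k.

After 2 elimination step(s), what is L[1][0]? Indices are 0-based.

L[1][0] = 8

[col 0] pivot 6
  R1 -= 8*R0 → (0, 7, 4, 1)  (L[1][0] := 8)
  R2 -= 7*R0 → (0, 10, 3, 0)  (L[2][0] := 7)
  R3 -= 9*R0 → (0, 7, 6, 0)  (L[3][0] := 9)
[col 1] pivot 7
  R2 -= 3*R1 → (0, 0, 2, 8)  (L[2][1] := 3)
  R3 -= 1*R1 → (0, 0, 2, 10)  (L[3][1] := 1)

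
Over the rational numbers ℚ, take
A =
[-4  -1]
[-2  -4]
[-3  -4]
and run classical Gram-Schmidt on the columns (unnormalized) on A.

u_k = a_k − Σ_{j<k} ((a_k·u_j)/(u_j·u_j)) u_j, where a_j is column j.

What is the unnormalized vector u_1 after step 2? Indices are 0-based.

u_1 = (67/29, -68/29, -44/29)

Step 1: u_0 = a_0 = (-4, -2, -3).
Step 2: u_1 = a_1 − (24/29)·u_0 = (67/29, -68/29, -44/29).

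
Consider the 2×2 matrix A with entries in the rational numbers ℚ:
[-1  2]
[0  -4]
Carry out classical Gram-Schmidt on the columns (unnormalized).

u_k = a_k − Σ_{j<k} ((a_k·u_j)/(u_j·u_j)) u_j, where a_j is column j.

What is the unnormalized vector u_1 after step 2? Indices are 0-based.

Step 1: u_0 = a_0 = (-1, 0).
Step 2: u_1 = a_1 − (-2)·u_0 = (0, -4).

u_1 = (0, -4)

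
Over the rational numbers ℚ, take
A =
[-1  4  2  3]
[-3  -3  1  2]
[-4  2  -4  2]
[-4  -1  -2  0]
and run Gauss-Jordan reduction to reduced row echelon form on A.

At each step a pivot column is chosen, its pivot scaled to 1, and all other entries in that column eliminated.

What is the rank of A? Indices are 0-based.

pivot(0,0)=-1: scale R0 → (1, -4, -2, -3)
  clear (1,0): R1 −= (-3)R0 → (0, -15, -5, -7)
  clear (2,0): R2 −= (-4)R0 → (0, -14, -12, -10)
  clear (3,0): R3 −= (-4)R0 → (0, -17, -10, -12)
pivot(1,1)=-15: scale R1 → (0, 1, 1/3, 7/15)
  clear (0,1): R0 −= (-4)R1 → (1, 0, -2/3, -17/15)
  clear (2,1): R2 −= (-14)R1 → (0, 0, -22/3, -52/15)
  clear (3,1): R3 −= (-17)R1 → (0, 0, -13/3, -61/15)
pivot(2,2)=-22/3: scale R2 → (0, 0, 1, 26/55)
  clear (0,2): R0 −= (-2/3)R2 → (1, 0, 0, -9/11)
  clear (1,2): R1 −= (1/3)R2 → (0, 1, 0, 17/55)
  clear (3,2): R3 −= (-13/3)R2 → (0, 0, 0, -111/55)
pivot(3,3)=-111/55: scale R3 → (0, 0, 0, 1)
  clear (0,3): R0 −= (-9/11)R3 → (1, 0, 0, 0)
  clear (1,3): R1 −= (17/55)R3 → (0, 1, 0, 0)
  clear (2,3): R2 −= (26/55)R3 → (0, 0, 1, 0)

rank = 4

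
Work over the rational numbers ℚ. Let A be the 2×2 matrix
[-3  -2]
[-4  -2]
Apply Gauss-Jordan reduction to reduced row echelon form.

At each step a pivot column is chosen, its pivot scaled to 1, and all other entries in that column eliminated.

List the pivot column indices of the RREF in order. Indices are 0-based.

pivot(0,0)=-3: scale R0 → (1, 2/3)
  clear (1,0): R1 −= (-4)R0 → (0, 2/3)
pivot(1,1)=2/3: scale R1 → (0, 1)
  clear (0,1): R0 −= (2/3)R1 → (1, 0)

pivot columns: 0, 1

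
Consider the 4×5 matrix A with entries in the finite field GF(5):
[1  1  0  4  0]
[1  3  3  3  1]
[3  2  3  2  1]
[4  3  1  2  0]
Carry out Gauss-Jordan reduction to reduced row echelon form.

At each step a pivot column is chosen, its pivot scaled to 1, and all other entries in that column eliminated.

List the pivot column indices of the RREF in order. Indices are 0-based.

[1] R0 /= 1  ⇒  (1, 1, 0, 4, 0)
     R1 -= 1·R0  ⇒  (0, 2, 3, 4, 1)
     R2 -= 3·R0  ⇒  (0, 4, 3, 0, 1)
     R3 -= 4·R0  ⇒  (0, 4, 1, 1, 0)
[2] R1 /= 2  ⇒  (0, 1, 4, 2, 3)
     R0 -= 1·R1  ⇒  (1, 0, 1, 2, 2)
     R2 -= 4·R1  ⇒  (0, 0, 2, 2, 4)
     R3 -= 4·R1  ⇒  (0, 0, 0, 3, 3)
[3] R2 /= 2  ⇒  (0, 0, 1, 1, 2)
     R0 -= 1·R2  ⇒  (1, 0, 0, 1, 0)
     R1 -= 4·R2  ⇒  (0, 1, 0, 3, 0)
[4] R3 /= 3  ⇒  (0, 0, 0, 1, 1)
     R0 -= 1·R3  ⇒  (1, 0, 0, 0, 4)
     R1 -= 3·R3  ⇒  (0, 1, 0, 0, 2)
     R2 -= 1·R3  ⇒  (0, 0, 1, 0, 1)

pivot columns: 0, 1, 2, 3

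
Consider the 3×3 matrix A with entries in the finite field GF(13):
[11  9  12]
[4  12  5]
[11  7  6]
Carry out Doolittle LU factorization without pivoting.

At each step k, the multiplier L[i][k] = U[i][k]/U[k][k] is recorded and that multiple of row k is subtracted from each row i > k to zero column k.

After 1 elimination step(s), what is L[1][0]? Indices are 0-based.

L[1][0] = 11

k=0: U[0][0]=11
  eliminate (1,0): mult=11, new row 1: (0, 4, 3); set L[1][0]=11
  eliminate (2,0): mult=1, new row 2: (0, 11, 7); set L[2][0]=1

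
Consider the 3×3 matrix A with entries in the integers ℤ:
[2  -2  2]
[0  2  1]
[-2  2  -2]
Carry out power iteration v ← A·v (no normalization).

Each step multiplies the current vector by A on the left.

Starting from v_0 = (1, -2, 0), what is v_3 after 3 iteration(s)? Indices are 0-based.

v_0 = (1, -2, 0).
v_1 = A·v_0 = (6, -4, -6).
v_2 = A·v_1 = (8, -14, -8).
v_3 = A·v_2 = (28, -36, -28).

v_3 = (28, -36, -28)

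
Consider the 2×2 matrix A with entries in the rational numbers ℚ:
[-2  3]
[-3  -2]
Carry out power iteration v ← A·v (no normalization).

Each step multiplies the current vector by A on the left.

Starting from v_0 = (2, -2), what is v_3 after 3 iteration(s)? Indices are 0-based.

v_3 = (74, -110)

v_0 = (2, -2).
v_1 = A·v_0 = (-10, -2).
v_2 = A·v_1 = (14, 34).
v_3 = A·v_2 = (74, -110).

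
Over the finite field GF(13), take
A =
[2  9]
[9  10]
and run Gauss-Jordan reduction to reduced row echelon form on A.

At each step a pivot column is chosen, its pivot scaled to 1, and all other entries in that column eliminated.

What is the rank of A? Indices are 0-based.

[1] R0 /= 2  ⇒  (1, 11)
     R1 -= 9·R0  ⇒  (0, 2)
[2] R1 /= 2  ⇒  (0, 1)
     R0 -= 11·R1  ⇒  (1, 0)

rank = 2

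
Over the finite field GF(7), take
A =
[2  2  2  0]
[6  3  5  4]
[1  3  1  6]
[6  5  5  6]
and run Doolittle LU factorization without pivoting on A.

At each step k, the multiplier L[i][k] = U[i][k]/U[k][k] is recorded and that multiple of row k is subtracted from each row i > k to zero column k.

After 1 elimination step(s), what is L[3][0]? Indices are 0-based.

Step 1: pivot at (0,0) is 2.
  row1 ← row1 − (3)·row0  ⇒  L[1][0]=3, U row1=(0, 4, 6, 4)
  row2 ← row2 − (4)·row0  ⇒  L[2][0]=4, U row2=(0, 2, 0, 6)
  row3 ← row3 − (3)·row0  ⇒  L[3][0]=3, U row3=(0, 6, 6, 6)

L[3][0] = 3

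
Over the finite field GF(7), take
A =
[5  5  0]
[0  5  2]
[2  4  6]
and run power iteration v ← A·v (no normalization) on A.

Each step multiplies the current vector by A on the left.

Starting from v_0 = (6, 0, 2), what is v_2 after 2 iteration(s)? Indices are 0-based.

v_2 = (2, 5, 3)

v_0 = (6, 0, 2).
v_1 = A·v_0 = (2, 4, 3).
v_2 = A·v_1 = (2, 5, 3).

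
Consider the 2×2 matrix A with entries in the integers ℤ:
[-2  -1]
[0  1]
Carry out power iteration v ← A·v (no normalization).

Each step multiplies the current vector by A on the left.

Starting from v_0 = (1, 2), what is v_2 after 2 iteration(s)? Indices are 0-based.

v_0 = (1, 2).
v_1 = A·v_0 = (-4, 2).
v_2 = A·v_1 = (6, 2).

v_2 = (6, 2)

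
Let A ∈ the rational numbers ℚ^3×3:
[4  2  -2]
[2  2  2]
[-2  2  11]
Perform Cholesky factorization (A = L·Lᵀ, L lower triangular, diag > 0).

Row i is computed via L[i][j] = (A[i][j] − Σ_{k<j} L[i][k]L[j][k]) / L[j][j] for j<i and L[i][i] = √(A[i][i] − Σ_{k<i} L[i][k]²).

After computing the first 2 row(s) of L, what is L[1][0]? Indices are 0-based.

L[1][0] = 1

Step 1: L[0][0] = √(4) = 2.
  L[1][0] = (2) / L[0][0] = 1.
Step 2: L[1][1] = √(1) = 1.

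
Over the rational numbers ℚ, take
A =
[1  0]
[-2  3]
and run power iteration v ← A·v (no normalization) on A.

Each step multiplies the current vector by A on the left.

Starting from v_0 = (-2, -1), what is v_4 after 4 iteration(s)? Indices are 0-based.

v_0 = (-2, -1).
v_1 = A·v_0 = (-2, 1).
v_2 = A·v_1 = (-2, 7).
v_3 = A·v_2 = (-2, 25).
v_4 = A·v_3 = (-2, 79).

v_4 = (-2, 79)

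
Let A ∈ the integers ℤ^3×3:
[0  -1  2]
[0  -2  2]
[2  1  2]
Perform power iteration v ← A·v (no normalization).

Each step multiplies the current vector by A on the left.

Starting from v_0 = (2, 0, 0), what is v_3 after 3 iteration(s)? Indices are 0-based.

v_0 = (2, 0, 0).
v_1 = A·v_0 = (0, 0, 4).
v_2 = A·v_1 = (8, 8, 8).
v_3 = A·v_2 = (8, 0, 40).

v_3 = (8, 0, 40)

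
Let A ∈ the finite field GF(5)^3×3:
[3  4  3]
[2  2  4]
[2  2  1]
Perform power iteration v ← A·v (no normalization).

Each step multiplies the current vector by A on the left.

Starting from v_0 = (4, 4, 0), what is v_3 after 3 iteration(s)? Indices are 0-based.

v_3 = (3, 2, 0)

v_0 = (4, 4, 0).
v_1 = A·v_0 = (3, 1, 1).
v_2 = A·v_1 = (1, 2, 4).
v_3 = A·v_2 = (3, 2, 0).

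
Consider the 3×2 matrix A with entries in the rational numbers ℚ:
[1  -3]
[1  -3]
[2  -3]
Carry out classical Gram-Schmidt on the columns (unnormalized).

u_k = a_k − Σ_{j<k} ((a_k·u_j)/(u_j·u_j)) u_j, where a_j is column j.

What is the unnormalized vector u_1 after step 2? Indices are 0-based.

Step 1: u_0 = a_0 = (1, 1, 2).
Step 2: u_1 = a_1 − (-2)·u_0 = (-1, -1, 1).

u_1 = (-1, -1, 1)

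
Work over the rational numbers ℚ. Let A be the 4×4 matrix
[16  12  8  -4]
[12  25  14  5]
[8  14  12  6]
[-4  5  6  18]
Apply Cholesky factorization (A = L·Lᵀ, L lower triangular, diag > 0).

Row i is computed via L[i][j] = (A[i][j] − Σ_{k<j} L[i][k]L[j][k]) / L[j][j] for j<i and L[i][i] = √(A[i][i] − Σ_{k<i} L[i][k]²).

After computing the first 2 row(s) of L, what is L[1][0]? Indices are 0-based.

Step 1: L[0][0] = √(16) = 4.
  L[1][0] = (12) / L[0][0] = 3.
Step 2: L[1][1] = √(16) = 4.

L[1][0] = 3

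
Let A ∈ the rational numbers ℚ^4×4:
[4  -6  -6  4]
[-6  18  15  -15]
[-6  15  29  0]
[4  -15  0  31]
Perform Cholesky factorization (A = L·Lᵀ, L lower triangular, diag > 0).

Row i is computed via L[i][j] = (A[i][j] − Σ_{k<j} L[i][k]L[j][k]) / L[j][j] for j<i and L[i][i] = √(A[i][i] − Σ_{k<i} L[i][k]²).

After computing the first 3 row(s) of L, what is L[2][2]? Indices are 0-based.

Step 1: L[0][0] = √(4) = 2.
  L[1][0] = (-6) / L[0][0] = -3.
Step 2: L[1][1] = √(9) = 3.
  L[2][0] = (-6) / L[0][0] = -3.
  L[2][1] = (6) / L[1][1] = 2.
Step 3: L[2][2] = √(16) = 4.

L[2][2] = 4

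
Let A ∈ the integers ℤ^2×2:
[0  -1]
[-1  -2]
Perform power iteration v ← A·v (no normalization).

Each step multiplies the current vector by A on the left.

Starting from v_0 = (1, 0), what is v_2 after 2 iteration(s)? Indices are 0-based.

v_0 = (1, 0).
v_1 = A·v_0 = (0, -1).
v_2 = A·v_1 = (1, 2).

v_2 = (1, 2)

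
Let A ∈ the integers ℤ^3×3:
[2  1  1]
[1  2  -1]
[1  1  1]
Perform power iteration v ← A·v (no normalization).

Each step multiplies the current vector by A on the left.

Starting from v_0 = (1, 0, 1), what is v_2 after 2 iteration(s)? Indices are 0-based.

v_2 = (8, 1, 5)

v_0 = (1, 0, 1).
v_1 = A·v_0 = (3, 0, 2).
v_2 = A·v_1 = (8, 1, 5).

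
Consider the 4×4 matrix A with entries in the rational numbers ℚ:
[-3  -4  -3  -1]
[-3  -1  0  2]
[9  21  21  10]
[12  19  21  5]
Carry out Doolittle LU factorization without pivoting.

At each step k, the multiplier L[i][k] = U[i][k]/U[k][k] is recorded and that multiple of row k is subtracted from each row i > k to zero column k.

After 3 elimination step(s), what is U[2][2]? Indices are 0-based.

U[2][2] = 3

Step 1: pivot at (0,0) is -3.
  row1 ← row1 − (1)·row0  ⇒  L[1][0]=1, U row1=(0, 3, 3, 3)
  row2 ← row2 − (-3)·row0  ⇒  L[2][0]=-3, U row2=(0, 9, 12, 7)
  row3 ← row3 − (-4)·row0  ⇒  L[3][0]=-4, U row3=(0, 3, 9, 1)
Step 2: pivot at (1,1) is 3.
  row2 ← row2 − (3)·row1  ⇒  L[2][1]=3, U row2=(0, 0, 3, -2)
  row3 ← row3 − (1)·row1  ⇒  L[3][1]=1, U row3=(0, 0, 6, -2)
Step 3: pivot at (2,2) is 3.
  row3 ← row3 − (2)·row2  ⇒  L[3][2]=2, U row3=(0, 0, 0, 2)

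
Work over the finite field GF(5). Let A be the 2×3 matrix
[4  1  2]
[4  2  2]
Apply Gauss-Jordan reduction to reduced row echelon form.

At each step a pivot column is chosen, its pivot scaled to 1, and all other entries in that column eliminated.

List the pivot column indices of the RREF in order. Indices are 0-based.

step 1: normalize row 0 (÷4) = (1, 4, 3)
  row 1: subtract 4×row0 = (0, 1, 0)
step 2: normalize row 1 (÷1) = (0, 1, 0)
  row 0: subtract 4×row1 = (1, 0, 3)

pivot columns: 0, 1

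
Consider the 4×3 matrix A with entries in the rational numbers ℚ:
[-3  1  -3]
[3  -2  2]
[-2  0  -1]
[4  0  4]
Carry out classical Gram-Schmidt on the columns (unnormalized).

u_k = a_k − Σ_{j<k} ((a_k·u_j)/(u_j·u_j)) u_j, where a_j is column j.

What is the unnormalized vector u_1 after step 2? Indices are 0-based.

Step 1: u_0 = a_0 = (-3, 3, -2, 4).
Step 2: u_1 = a_1 − (-9/38)·u_0 = (11/38, -49/38, -9/19, 18/19).

u_1 = (11/38, -49/38, -9/19, 18/19)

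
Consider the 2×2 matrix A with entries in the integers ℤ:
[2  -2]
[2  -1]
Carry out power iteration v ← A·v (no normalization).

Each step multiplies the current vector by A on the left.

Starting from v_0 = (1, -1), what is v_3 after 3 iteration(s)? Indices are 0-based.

v_0 = (1, -1).
v_1 = A·v_0 = (4, 3).
v_2 = A·v_1 = (2, 5).
v_3 = A·v_2 = (-6, -1).

v_3 = (-6, -1)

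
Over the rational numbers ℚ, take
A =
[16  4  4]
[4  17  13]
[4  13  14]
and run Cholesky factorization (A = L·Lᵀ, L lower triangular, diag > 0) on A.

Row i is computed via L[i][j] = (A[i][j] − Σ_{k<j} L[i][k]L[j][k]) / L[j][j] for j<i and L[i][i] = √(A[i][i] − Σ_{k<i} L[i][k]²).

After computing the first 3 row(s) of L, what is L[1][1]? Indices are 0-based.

L[1][1] = 4

Step 1: L[0][0] = √(16) = 4.
  L[1][0] = (4) / L[0][0] = 1.
Step 2: L[1][1] = √(16) = 4.
  L[2][0] = (4) / L[0][0] = 1.
  L[2][1] = (12) / L[1][1] = 3.
Step 3: L[2][2] = √(4) = 2.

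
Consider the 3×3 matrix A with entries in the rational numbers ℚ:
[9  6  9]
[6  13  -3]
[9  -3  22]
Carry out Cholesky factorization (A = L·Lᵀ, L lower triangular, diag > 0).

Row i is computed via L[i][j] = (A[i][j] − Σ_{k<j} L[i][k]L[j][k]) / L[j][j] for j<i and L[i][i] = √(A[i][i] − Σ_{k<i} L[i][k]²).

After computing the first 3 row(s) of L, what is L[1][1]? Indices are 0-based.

Step 1: L[0][0] = √(9) = 3.
  L[1][0] = (6) / L[0][0] = 2.
Step 2: L[1][1] = √(9) = 3.
  L[2][0] = (9) / L[0][0] = 3.
  L[2][1] = (-9) / L[1][1] = -3.
Step 3: L[2][2] = √(4) = 2.

L[1][1] = 3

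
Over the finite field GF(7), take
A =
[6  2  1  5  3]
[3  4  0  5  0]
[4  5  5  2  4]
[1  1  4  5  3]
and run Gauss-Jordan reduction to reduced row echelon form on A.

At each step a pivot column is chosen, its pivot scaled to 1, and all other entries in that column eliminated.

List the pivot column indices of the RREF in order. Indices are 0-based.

pivot columns: 0, 1, 2, 3

[1] R0 /= 6  ⇒  (1, 5, 6, 2, 4)
     R1 -= 3·R0  ⇒  (0, 3, 3, 6, 2)
     R2 -= 4·R0  ⇒  (0, 6, 2, 1, 2)
     R3 -= 1·R0  ⇒  (0, 3, 5, 3, 6)
[2] R1 /= 3  ⇒  (0, 1, 1, 2, 3)
     R0 -= 5·R1  ⇒  (1, 0, 1, 6, 3)
     R2 -= 6·R1  ⇒  (0, 0, 3, 3, 5)
     R3 -= 3·R1  ⇒  (0, 0, 2, 4, 4)
[3] R2 /= 3  ⇒  (0, 0, 1, 1, 4)
     R0 -= 1·R2  ⇒  (1, 0, 0, 5, 6)
     R1 -= 1·R2  ⇒  (0, 1, 0, 1, 6)
     R3 -= 2·R2  ⇒  (0, 0, 0, 2, 3)
[4] R3 /= 2  ⇒  (0, 0, 0, 1, 5)
     R0 -= 5·R3  ⇒  (1, 0, 0, 0, 2)
     R1 -= 1·R3  ⇒  (0, 1, 0, 0, 1)
     R2 -= 1·R3  ⇒  (0, 0, 1, 0, 6)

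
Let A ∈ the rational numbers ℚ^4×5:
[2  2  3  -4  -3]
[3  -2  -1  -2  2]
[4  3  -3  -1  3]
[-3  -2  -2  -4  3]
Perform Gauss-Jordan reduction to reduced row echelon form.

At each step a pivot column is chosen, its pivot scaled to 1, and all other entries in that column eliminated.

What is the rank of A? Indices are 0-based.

rank = 4

[1] R0 /= 2  ⇒  (1, 1, 3/2, -2, -3/2)
     R1 -= 3·R0  ⇒  (0, -5, -11/2, 4, 13/2)
     R2 -= 4·R0  ⇒  (0, -1, -9, 7, 9)
     R3 -= -3·R0  ⇒  (0, 1, 5/2, -10, -3/2)
[2] R1 /= -5  ⇒  (0, 1, 11/10, -4/5, -13/10)
     R0 -= 1·R1  ⇒  (1, 0, 2/5, -6/5, -1/5)
     R2 -= -1·R1  ⇒  (0, 0, -79/10, 31/5, 77/10)
     R3 -= 1·R1  ⇒  (0, 0, 7/5, -46/5, -1/5)
[3] R2 /= -79/10  ⇒  (0, 0, 1, -62/79, -77/79)
     R0 -= 2/5·R2  ⇒  (1, 0, 0, -70/79, 15/79)
     R1 -= 11/10·R2  ⇒  (0, 1, 0, 5/79, -18/79)
     R3 -= 7/5·R2  ⇒  (0, 0, 0, -640/79, 92/79)
[4] R3 /= -640/79  ⇒  (0, 0, 0, 1, -23/160)
     R0 -= -70/79·R3  ⇒  (1, 0, 0, 0, 1/16)
     R1 -= 5/79·R3  ⇒  (0, 1, 0, 0, -7/32)
     R2 -= -62/79·R3  ⇒  (0, 0, 1, 0, -87/80)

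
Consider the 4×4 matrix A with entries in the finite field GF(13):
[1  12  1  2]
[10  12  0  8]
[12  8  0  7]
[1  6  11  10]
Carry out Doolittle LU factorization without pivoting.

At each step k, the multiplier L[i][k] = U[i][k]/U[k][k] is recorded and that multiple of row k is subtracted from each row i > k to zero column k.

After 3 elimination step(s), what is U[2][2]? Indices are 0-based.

Step 1: pivot at (0,0) is 1.
  row1 ← row1 − (10)·row0  ⇒  L[1][0]=10, U row1=(0, 9, 3, 1)
  row2 ← row2 − (12)·row0  ⇒  L[2][0]=12, U row2=(0, 7, 1, 9)
  row3 ← row3 − (1)·row0  ⇒  L[3][0]=1, U row3=(0, 7, 10, 8)
Step 2: pivot at (1,1) is 9.
  row2 ← row2 − (8)·row1  ⇒  L[2][1]=8, U row2=(0, 0, 3, 1)
  row3 ← row3 − (8)·row1  ⇒  L[3][1]=8, U row3=(0, 0, 12, 0)
Step 3: pivot at (2,2) is 3.
  row3 ← row3 − (4)·row2  ⇒  L[3][2]=4, U row3=(0, 0, 0, 9)

U[2][2] = 3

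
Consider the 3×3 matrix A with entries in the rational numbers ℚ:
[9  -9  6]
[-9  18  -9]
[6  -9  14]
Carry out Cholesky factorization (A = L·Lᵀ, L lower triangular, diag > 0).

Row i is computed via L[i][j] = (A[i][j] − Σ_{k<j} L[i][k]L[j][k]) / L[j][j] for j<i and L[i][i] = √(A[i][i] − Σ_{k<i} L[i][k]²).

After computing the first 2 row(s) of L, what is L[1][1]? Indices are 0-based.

Step 1: L[0][0] = √(9) = 3.
  L[1][0] = (-9) / L[0][0] = -3.
Step 2: L[1][1] = √(9) = 3.

L[1][1] = 3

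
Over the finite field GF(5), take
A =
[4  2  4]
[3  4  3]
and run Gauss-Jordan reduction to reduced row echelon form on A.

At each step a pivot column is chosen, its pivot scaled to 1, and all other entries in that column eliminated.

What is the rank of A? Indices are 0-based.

rank = 1

[1] R0 /= 4  ⇒  (1, 3, 1)
     R1 -= 3·R0  ⇒  (0, 0, 0)
column 1 empty below row 1
column 2 empty below row 1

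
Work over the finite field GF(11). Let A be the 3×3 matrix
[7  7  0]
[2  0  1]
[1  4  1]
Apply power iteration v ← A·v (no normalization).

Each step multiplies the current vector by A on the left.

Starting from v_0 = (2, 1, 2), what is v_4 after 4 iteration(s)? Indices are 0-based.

v_0 = (2, 1, 2).
v_1 = A·v_0 = (10, 6, 8).
v_2 = A·v_1 = (2, 6, 9).
v_3 = A·v_2 = (1, 2, 2).
v_4 = A·v_3 = (10, 4, 0).

v_4 = (10, 4, 0)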